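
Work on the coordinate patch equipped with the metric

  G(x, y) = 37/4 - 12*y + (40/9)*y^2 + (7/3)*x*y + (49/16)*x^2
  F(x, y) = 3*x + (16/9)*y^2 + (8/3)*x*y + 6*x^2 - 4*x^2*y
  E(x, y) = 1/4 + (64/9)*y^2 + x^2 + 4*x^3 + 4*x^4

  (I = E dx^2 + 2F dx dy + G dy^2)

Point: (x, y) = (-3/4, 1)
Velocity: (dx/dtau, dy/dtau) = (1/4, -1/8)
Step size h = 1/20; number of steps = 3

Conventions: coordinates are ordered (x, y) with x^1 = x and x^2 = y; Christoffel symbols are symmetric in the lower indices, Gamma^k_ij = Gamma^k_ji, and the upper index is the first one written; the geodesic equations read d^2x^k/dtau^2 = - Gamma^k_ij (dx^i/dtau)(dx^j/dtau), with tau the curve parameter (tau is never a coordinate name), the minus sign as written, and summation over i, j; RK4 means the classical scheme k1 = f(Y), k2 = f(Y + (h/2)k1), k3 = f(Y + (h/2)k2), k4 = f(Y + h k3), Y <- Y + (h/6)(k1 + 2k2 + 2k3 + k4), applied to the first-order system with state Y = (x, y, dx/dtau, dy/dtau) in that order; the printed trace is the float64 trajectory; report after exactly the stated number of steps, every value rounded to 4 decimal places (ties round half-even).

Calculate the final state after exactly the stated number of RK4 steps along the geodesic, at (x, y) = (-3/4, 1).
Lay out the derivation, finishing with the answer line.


f(Y) = (dx/dtau, dy/dtau, -Gamma^x_ij Y'^i Y'^j, -Gamma^y_ij Y'^i Y'^j) with the Gammas evaluated at the stage position; h = 0.050000; intermediate values shown to 6 dp
step 0: x = -0.7500, y = 1.0000, dx/dtau = 0.2500, dy/dtau = -0.1250
step 1:
  k1: at (x, y) = (-0.750000, 1.000000), (dx/dtau, dy/dtau) = (0.250000, -0.125000); Gamma_xxx = -0.677007, Gamma_xxy = 0.966435, Gamma_xyy = -0.238332, Gamma_yxx = -3.213077, Gamma_yxy = 0.103050, Gamma_yyy = -1.650555; k1 = (0.250000, -0.125000, 0.106439, 0.233048)
  k2: at (x, y) = (-0.743750, 0.996875), (dx/dtau, dy/dtau) = (0.252661, -0.119174); Gamma_xxx = -0.663354, Gamma_xxy = 0.970408, Gamma_xyy = -0.231215, Gamma_yxx = -3.180151, Gamma_yxy = 0.104559, Gamma_yyy = -1.644994; k2 = (0.252661, -0.119174, 0.104070, 0.232673)
  k3: at (x, y) = (-0.743683, 0.997021), (dx/dtau, dy/dtau) = (0.252602, -0.119183); Gamma_xxx = -0.663325, Gamma_xxy = 0.970317, Gamma_xyy = -0.231094, Gamma_yxx = -3.181440, Gamma_yxy = 0.104716, Gamma_yyy = -1.645297; k3 = (0.252602, -0.119183, 0.104032, 0.232676)
  k4: at (x, y) = (-0.737370, 0.994041), (dx/dtau, dy/dtau) = (0.255202, -0.113366); Gamma_xxx = -0.649720, Gamma_xxy = 0.974164, Gamma_xyy = -0.223829, Gamma_yxx = -3.149605, Gamma_yxy = 0.106327, Gamma_yyy = -1.639966; k4 = (0.255202, -0.113366, 0.101559, 0.232356)
  Y <- Y + (h/6)(k1 + 2k2 + 2k3 + k4): x = -0.7374, y = 0.9940, dx/dtau = 0.2552, dy/dtau = -0.1134
step 2:
  k1: at (x, y) = (-0.737369, 0.994041), (dx/dtau, dy/dtau) = (0.255202, -0.113366); Gamma_xxx = -0.649718, Gamma_xxy = 0.974164, Gamma_xyy = -0.223827, Gamma_yxx = -3.149605, Gamma_yxy = 0.106328, Gamma_yyy = -1.639966; k1 = (0.255202, -0.113366, 0.101559, 0.232356)
  k2: at (x, y) = (-0.730989, 0.991207), (dx/dtau, dy/dtau) = (0.257741, -0.107557); Gamma_xxx = -0.636152, Gamma_xxy = 0.977881, Gamma_xyy = -0.216409, Gamma_yxx = -3.118837, Gamma_yxy = 0.108034, Gamma_yyy = -1.634862; k2 = (0.257741, -0.107557, 0.098980, 0.232088)
  k3: at (x, y) = (-0.730925, 0.991352), (dx/dtau, dy/dtau) = (0.257676, -0.107564); Gamma_xxx = -0.636121, Gamma_xxy = 0.977784, Gamma_xyy = -0.216289, Gamma_yxx = -3.120089, Gamma_yxy = 0.108181, Gamma_yyy = -1.635158; k3 = (0.257676, -0.107564, 0.098941, 0.232080)
  k4: at (x, y) = (-0.724485, 0.988663), (dx/dtau, dy/dtau) = (0.260149, -0.101762); Gamma_xxx = -0.622594, Gamma_xxy = 0.981360, Gamma_xyy = -0.208723, Gamma_yxx = -3.090326, Gamma_yxy = 0.109963, Gamma_yyy = -1.630269; k4 = (0.260149, -0.101762, 0.096256, 0.231849)
  Y <- Y + (h/6)(k1 + 2k2 + 2k3 + k4): x = -0.7245, y = 0.9887, dx/dtau = 0.2601, dy/dtau = -0.1018
step 3:
  k1: at (x, y) = (-0.724484, 0.988663), (dx/dtau, dy/dtau) = (0.260149, -0.101761); Gamma_xxx = -0.622592, Gamma_xxy = 0.981360, Gamma_xyy = -0.208722, Gamma_yxx = -3.090326, Gamma_yxy = 0.109964, Gamma_yyy = -1.630269; k1 = (0.260149, -0.101761, 0.096256, 0.231849)
  k2: at (x, y) = (-0.717980, 0.986119), (dx/dtau, dy/dtau) = (0.262555, -0.095965); Gamma_xxx = -0.609096, Gamma_xxy = 0.984791, Gamma_xyy = -0.201003, Gamma_yxx = -3.061547, Gamma_yxy = 0.111815, Gamma_yyy = -1.625592; k2 = (0.262555, -0.095965, 0.093465, 0.231654)
  k3: at (x, y) = (-0.717920, 0.986264), (dx/dtau, dy/dtau) = (0.262485, -0.095970); Gamma_xxx = -0.609063, Gamma_xxy = 0.984689, Gamma_xyy = -0.200886, Gamma_yxx = -3.062767, Gamma_yxy = 0.111952, Gamma_yyy = -1.625882; k3 = (0.262485, -0.095970, 0.093424, 0.231635)
  k4: at (x, y) = (-0.711360, 0.983864), (dx/dtau, dy/dtau) = (0.264820, -0.090180); Gamma_xxx = -0.595600, Gamma_xxy = 0.987964, Gamma_xyy = -0.193023, Gamma_yxx = -3.034921, Gamma_yxy = 0.113852, Gamma_yyy = -1.621407; k4 = (0.264820, -0.090180, 0.090527, 0.231462)
  Y <- Y + (h/6)(k1 + 2k2 + 2k3 + k4): x = -0.7114, y = 0.9839, dx/dtau = 0.2648, dy/dtau = -0.0902

Answer: x = -0.7114, y = 0.9839, dx/dtau = 0.2648, dy/dtau = -0.0902


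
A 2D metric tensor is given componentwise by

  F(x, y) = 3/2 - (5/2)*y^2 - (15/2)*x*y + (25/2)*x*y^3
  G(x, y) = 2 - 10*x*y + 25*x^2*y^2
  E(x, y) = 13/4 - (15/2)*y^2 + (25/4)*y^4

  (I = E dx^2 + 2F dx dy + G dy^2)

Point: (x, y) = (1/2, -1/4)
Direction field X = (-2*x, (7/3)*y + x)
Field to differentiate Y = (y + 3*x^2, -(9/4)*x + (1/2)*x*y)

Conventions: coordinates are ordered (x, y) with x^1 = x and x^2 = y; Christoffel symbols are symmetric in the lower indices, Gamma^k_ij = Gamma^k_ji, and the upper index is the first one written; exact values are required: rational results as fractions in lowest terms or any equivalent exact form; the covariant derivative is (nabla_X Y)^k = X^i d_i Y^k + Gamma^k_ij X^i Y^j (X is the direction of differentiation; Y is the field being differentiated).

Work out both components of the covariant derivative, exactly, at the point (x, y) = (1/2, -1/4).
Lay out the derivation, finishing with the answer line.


E = 2873/1024, F = 559/256, G = 233/64 at the point
E_x = 0, E_y = 215/64, F_x = 215/128, F_y = -85/64, G_x = 65/16, G_y = -65/8
EG - F^2 = 5577/1024;  g^inv = (1024/5577) * [[233/64, -559/256], [-559/256, 2873/1024]]
first-kind symbols [ij,l] = (1/2)(d_i g_jl + d_j g_il - d_l g_ij): [xx,x] = E_x/2 = 0, [xx,y] = F_x - E_y/2 = 0, [xy,x] = E_y/2 = 215/128, [xy,y] = G_x/2 = 65/32, [yy,x] = F_y - G_x/2 = -215/64, [yy,y] = G_y/2 = -65/16
Gamma^x_ij = (G*[ij,x] - F*[ij,y])/(EG - F^2), Gamma^y_ij = (E*[ij,y] - F*[ij,x])/(EG - F^2)
Gamma_xxx = 0, Gamma_xxy = 1720/5577, Gamma_xyy = -3440/5577, Gamma_yxx = 0, Gamma_yxy = 160/429, Gamma_yyy = -320/429
X = (-1, -1/12), Y = (1/2, -19/16) at the point

Answer: (nabla_X Y)^x = -3592/1287, (nabla_X Y)^y = 4289/1584


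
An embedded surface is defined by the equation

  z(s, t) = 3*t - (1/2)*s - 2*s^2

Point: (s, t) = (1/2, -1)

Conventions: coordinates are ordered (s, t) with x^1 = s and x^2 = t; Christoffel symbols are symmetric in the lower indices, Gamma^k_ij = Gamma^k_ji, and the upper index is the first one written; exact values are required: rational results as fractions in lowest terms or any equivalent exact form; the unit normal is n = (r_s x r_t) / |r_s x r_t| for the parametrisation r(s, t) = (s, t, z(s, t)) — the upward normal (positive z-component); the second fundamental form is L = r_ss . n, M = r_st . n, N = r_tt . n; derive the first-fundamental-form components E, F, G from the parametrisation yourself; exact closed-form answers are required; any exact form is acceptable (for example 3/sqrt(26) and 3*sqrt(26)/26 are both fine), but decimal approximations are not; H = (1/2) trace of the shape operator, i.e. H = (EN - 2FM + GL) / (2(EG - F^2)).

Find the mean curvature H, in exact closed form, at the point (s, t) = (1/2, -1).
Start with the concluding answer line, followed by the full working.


Answer: H = -32*sqrt(65)/845

z_s = -5/2, z_t = 3, z_ss = -4, z_st = 0, z_tt = 0
E = 29/4, F = -15/2, G = 10; answer radicand W^2 = 65/4
unnormalised second-form numerators: l = -4, m = 0, n = 0; L = l/sqrt(65/4), and similarly M = m/sqrt(W^2), N = n/sqrt(W^2)
H = (E*n - 2*F*m + G*l) / (2*(EG - F^2)*sqrt(W^2)); E*n - 2*F*m + G*l = -40, EG - F^2 = 65/4, so H = (-16/13)/sqrt(65/4)


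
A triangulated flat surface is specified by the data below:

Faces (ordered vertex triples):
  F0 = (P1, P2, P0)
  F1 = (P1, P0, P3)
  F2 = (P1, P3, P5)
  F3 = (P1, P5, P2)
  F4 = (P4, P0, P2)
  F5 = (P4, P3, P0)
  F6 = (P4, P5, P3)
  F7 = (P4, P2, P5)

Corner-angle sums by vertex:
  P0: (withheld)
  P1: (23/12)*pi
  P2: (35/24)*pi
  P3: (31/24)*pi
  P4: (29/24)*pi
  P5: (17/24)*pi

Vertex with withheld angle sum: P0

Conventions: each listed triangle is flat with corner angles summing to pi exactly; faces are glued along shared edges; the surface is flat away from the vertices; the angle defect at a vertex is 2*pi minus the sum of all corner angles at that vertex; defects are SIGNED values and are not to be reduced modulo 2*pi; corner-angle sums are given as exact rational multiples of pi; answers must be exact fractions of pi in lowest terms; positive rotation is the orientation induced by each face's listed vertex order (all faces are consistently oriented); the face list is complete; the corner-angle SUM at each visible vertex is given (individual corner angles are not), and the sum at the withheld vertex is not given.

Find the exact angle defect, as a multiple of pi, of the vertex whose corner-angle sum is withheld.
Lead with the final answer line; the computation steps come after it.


Answer: defect(P0) = (7/12)*pi

V = 6, E = 12, F = 8; chi = V - E + F = 2
Gauss-Bonnet: total defect = 2*pi*chi = 4*pi; visible defects sum to (41/12)*pi


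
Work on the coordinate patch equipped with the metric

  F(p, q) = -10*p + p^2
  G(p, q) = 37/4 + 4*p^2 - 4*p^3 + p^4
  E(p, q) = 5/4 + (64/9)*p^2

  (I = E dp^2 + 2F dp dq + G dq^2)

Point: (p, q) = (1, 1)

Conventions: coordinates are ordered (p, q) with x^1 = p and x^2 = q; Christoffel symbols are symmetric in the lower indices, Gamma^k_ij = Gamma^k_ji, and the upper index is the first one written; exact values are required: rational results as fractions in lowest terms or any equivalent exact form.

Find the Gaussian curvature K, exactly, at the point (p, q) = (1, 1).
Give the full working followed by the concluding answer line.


E = 301/36, F = -9, G = 41/4, EG - F^2 = 677/144 at the point
E_p = 128/9, E_q = 0, F_p = -8, F_q = 0, G_p = 0, G_q = 0
E_qq = 0, F_pq = 0, G_pp = -4
Evaluate Brioschi's two determinant matrices M1, M2 and divide by (EG - F^2)^2.
M1 = [[-E_qq/2 + F_pq - G_pp/2, E_p/2, F_p - E_q/2], [F_q - G_p/2, E, F], [G_q/2, F, G]] = [[2, 64/9, -8], [0, 301/36, -9], [0, -9, 41/4]]; det M1 = 677/72
M2 = [[0, E_q/2, G_p/2], [E_q/2, E, F], [G_p/2, F, G]] = [[0, 0, 0], [0, 301/36, -9], [0, -9, 41/4]]; det M2 = 0
det M1 - det M2 = 677/72; K = 677/72 / (677/144)^2 = 288/677

Answer: K = 288/677


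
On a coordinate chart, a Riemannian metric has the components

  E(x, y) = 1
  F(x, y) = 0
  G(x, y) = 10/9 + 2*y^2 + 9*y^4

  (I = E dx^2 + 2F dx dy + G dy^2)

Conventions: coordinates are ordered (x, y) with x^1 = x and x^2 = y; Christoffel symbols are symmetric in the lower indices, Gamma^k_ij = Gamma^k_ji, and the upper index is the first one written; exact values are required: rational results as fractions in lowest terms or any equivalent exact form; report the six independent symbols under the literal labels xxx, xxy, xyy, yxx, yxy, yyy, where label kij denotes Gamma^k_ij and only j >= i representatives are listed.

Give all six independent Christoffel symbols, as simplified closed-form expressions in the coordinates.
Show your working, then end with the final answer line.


E = 1; F = 0; G = 10/9 + 2*y^2 + 9*y^4
Gamma^k_ij = (1/2) g^{kl} (d_i g_jl + d_j g_il - d_l g_ij), with g^inv = (1/(EG-F^2)) [[G, -F], [-F, E]]
first partials: E_x = 0, E_y = 0, F_x = 0, F_y = 0, G_x = 0, G_y = 4*y + 36*y^3
D = EG - F^2 = 10/9 + 2*y^2 + 9*y^4
expanded: Gamma^x_xx = (G E_x - 2F F_x + F E_y)/(2D), Gamma^x_xy = (G E_y - F G_x)/(2D), Gamma^x_yy = (2G F_y - G G_x - F G_y)/(2D), Gamma^y_xx = (2E F_x - E E_y - F E_x)/(2D), Gamma^y_xy = (E G_x - F E_y)/(2D), Gamma^y_yy = (E G_y - 2F F_y + F G_x)/(2D); substitute and cancel common factors

Answer: Gamma_xxx = 0, Gamma_xxy = 0, Gamma_xyy = 0, Gamma_yxx = 0, Gamma_yxy = 0, Gamma_yyy = (162*y^3 + 18*y)/(81*y^4 + 18*y^2 + 10)


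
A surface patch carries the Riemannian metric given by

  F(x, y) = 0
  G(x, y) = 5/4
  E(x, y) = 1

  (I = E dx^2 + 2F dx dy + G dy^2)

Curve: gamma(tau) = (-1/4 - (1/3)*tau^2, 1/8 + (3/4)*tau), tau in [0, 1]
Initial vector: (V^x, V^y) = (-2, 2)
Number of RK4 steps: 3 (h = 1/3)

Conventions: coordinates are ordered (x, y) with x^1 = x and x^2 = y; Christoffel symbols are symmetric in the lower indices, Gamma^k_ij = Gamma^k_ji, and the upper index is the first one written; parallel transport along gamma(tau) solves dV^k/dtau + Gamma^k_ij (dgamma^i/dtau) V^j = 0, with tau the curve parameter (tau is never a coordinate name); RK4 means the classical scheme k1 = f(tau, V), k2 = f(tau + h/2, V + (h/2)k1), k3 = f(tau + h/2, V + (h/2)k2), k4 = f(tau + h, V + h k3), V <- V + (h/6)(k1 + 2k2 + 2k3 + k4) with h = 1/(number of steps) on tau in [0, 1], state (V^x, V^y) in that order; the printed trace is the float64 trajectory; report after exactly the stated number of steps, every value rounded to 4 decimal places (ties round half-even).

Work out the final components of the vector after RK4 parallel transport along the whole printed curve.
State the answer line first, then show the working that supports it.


Answer: V^x = -2.0000, V^y = 2.0000

gamma'(tau) = (-(2/3)*tau, 3/4); f(tau, V)^k = -Gamma^k_ij(gamma(tau)) gamma'^i(tau) V^j; h = 1/3; intermediate values shown to 6 dp
curve data and Christoffel symbols at the stage parameters:
  tau = 0.000000: gamma = (-0.250000, 0.125000), gamma' = (0.000000, 0.750000); Gamma_xxx = 0.000000, Gamma_xxy = 0.000000, Gamma_xyy = 0.000000, Gamma_yxx = 0.000000, Gamma_yxy = 0.000000, Gamma_yyy = 0.000000
  tau = 0.166667: gamma = (-0.259259, 0.250000), gamma' = (-0.111111, 0.750000); Gamma_xxx = 0.000000, Gamma_xxy = 0.000000, Gamma_xyy = 0.000000, Gamma_yxx = 0.000000, Gamma_yxy = 0.000000, Gamma_yyy = 0.000000
  tau = 0.333333: gamma = (-0.287037, 0.375000), gamma' = (-0.222222, 0.750000); Gamma_xxx = 0.000000, Gamma_xxy = 0.000000, Gamma_xyy = 0.000000, Gamma_yxx = 0.000000, Gamma_yxy = 0.000000, Gamma_yyy = 0.000000
  tau = 0.500000: gamma = (-0.333333, 0.500000), gamma' = (-0.333333, 0.750000); Gamma_xxx = 0.000000, Gamma_xxy = 0.000000, Gamma_xyy = 0.000000, Gamma_yxx = 0.000000, Gamma_yxy = 0.000000, Gamma_yyy = 0.000000
  tau = 0.666667: gamma = (-0.398148, 0.625000), gamma' = (-0.444444, 0.750000); Gamma_xxx = 0.000000, Gamma_xxy = 0.000000, Gamma_xyy = 0.000000, Gamma_yxx = 0.000000, Gamma_yxy = 0.000000, Gamma_yyy = 0.000000
  tau = 0.833333: gamma = (-0.481481, 0.750000), gamma' = (-0.555556, 0.750000); Gamma_xxx = 0.000000, Gamma_xxy = 0.000000, Gamma_xyy = 0.000000, Gamma_yxx = 0.000000, Gamma_yxy = 0.000000, Gamma_yyy = 0.000000
  tau = 1.000000: gamma = (-0.583333, 0.875000), gamma' = (-0.666667, 0.750000); Gamma_xxx = 0.000000, Gamma_xxy = 0.000000, Gamma_xyy = 0.000000, Gamma_yxx = 0.000000, Gamma_yxy = 0.000000, Gamma_yyy = 0.000000
step 0: V^x = -2.0000, V^y = 2.0000
step 1: k1 = (0.000000, 0.000000), k2 = (0.000000, 0.000000), k3 = (0.000000, 0.000000), k4 = (0.000000, 0.000000); V <- V + (h/6)(k1 + 2k2 + 2k3 + k4): V^x = -2.0000, V^y = 2.0000
step 2: k1 = (0.000000, 0.000000), k2 = (0.000000, 0.000000), k3 = (0.000000, 0.000000), k4 = (0.000000, 0.000000); V <- V + (h/6)(k1 + 2k2 + 2k3 + k4): V^x = -2.0000, V^y = 2.0000
step 3: k1 = (0.000000, 0.000000), k2 = (0.000000, 0.000000), k3 = (0.000000, 0.000000), k4 = (0.000000, 0.000000); V <- V + (h/6)(k1 + 2k2 + 2k3 + k4): V^x = -2.0000, V^y = 2.0000


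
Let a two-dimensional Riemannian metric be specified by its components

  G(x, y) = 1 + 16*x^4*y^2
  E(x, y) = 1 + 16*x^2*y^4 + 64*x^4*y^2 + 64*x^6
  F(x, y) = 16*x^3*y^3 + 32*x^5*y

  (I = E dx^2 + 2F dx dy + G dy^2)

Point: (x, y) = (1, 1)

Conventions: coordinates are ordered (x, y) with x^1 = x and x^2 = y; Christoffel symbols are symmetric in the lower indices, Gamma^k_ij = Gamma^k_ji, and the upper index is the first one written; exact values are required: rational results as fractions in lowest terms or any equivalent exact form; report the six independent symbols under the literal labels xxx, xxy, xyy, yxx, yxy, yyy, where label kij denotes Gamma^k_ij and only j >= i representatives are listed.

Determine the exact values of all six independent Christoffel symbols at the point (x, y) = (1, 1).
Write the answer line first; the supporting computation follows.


Answer: Gamma_xxx = 48/23, Gamma_xxy = 96/161, Gamma_xyy = 48/161, Gamma_yxx = 16/23, Gamma_yxy = 32/161, Gamma_yyy = 16/161

E = 145, F = 48, G = 17 at the point
E_x = 672, E_y = 192, F_x = 208, F_y = 80, G_x = 64, G_y = 32
EG - F^2 = 161;  g^inv = (1/161) * [[17, -48], [-48, 145]]
first-kind symbols [ij,l] = (1/2)(d_i g_jl + d_j g_il - d_l g_ij): [xx,x] = E_x/2 = 336, [xx,y] = F_x - E_y/2 = 112, [xy,x] = E_y/2 = 96, [xy,y] = G_x/2 = 32, [yy,x] = F_y - G_x/2 = 48, [yy,y] = G_y/2 = 16
Gamma^x_ij = (G*[ij,x] - F*[ij,y])/(EG - F^2), Gamma^y_ij = (E*[ij,y] - F*[ij,x])/(EG - F^2)


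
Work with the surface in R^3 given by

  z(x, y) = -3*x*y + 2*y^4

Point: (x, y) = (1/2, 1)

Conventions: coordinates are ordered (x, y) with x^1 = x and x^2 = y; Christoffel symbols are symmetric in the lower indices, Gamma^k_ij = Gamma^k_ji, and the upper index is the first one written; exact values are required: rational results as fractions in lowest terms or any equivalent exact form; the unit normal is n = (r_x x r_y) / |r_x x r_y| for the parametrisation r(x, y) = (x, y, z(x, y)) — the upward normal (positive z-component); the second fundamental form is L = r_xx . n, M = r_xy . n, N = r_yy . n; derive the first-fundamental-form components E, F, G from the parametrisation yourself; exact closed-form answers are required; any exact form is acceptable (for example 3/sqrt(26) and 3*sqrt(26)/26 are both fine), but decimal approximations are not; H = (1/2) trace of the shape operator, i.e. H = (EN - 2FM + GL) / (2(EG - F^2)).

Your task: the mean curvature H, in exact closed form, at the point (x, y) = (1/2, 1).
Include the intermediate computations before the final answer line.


z_x = -3, z_y = 13/2, z_xx = 0, z_xy = -3, z_yy = 24
E = 10, F = -39/2, G = 173/4; answer radicand W^2 = 209/4
unnormalised second-form numerators: l = 0, m = -3, n = 24; L = l/sqrt(209/4), and similarly M = m/sqrt(W^2), N = n/sqrt(W^2)
H = (E*n - 2*F*m + G*l) / (2*(EG - F^2)*sqrt(W^2)); E*n - 2*F*m + G*l = 123, EG - F^2 = 209/4, so H = (246/209)/sqrt(209/4)

Answer: H = 492*sqrt(209)/43681


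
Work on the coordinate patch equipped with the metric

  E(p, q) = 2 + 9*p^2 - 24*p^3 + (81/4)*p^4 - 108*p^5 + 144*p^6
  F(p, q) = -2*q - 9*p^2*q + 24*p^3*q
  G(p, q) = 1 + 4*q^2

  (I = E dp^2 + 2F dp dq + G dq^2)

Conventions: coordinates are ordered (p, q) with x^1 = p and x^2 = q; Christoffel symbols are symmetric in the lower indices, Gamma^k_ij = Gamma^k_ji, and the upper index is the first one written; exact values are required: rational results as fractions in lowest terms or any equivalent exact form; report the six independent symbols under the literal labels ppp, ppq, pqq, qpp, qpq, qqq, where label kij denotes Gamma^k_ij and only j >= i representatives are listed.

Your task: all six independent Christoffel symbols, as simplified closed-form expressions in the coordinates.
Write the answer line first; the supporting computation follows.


Answer: Gamma_ppp = (1728*p^5 - 1080*p^4 + 162*p^3 - 144*p^2 + 36*p)/(576*p^6 - 432*p^5 + 81*p^4 - 96*p^3 + 36*p^2 + 16*q^2 + 8), Gamma_ppq = 0, Gamma_pqq = (96*p^3 - 36*p^2 - 8)/(576*p^6 - 432*p^5 + 81*p^4 - 96*p^3 + 36*p^2 + 16*q^2 + 8), Gamma_qpp = (288*p^2*q - 72*p*q)/(576*p^6 - 432*p^5 + 81*p^4 - 96*p^3 + 36*p^2 + 16*q^2 + 8), Gamma_qpq = 0, Gamma_qqq = 16*q/(576*p^6 - 432*p^5 + 81*p^4 - 96*p^3 + 36*p^2 + 16*q^2 + 8)

E = 2 + 9*p^2 - 24*p^3 + (81/4)*p^4 - 108*p^5 + 144*p^6; F = -2*q - 9*p^2*q + 24*p^3*q; G = 1 + 4*q^2
Gamma^k_ij = (1/2) g^{kl} (d_i g_jl + d_j g_il - d_l g_ij), with g^inv = (1/(EG-F^2)) [[G, -F], [-F, E]]
first partials: E_p = 18*p - 72*p^2 + 81*p^3 - 540*p^4 + 864*p^5, E_q = 0, F_p = -18*p*q + 72*p^2*q, F_q = -2 - 9*p^2 + 24*p^3, G_p = 0, G_q = 8*q
D = EG - F^2 = 2 + 4*q^2 + 9*p^2 - 24*p^3 + (81/4)*p^4 - 108*p^5 + 144*p^6
expanded: Gamma^p_pp = (G E_p - 2F F_p + F E_q)/(2D), Gamma^p_pq = (G E_q - F G_p)/(2D), Gamma^p_qq = (2G F_q - G G_p - F G_q)/(2D), Gamma^q_pp = (2E F_p - E E_q - F E_p)/(2D), Gamma^q_pq = (E G_p - F E_q)/(2D), Gamma^q_qq = (E G_q - 2F F_q + F G_p)/(2D); substitute and cancel common factors


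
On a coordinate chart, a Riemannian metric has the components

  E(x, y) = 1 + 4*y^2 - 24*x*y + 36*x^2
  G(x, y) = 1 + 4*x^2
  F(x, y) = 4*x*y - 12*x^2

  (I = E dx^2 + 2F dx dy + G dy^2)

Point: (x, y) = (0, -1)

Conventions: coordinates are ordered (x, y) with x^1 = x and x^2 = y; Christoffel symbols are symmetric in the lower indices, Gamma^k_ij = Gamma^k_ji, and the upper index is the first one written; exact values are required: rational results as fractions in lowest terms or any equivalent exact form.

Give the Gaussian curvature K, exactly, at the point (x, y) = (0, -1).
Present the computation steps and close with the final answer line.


E = 5, F = 0, G = 1, EG - F^2 = 5 at the point
E_x = 24, E_y = -8, F_x = -4, F_y = 0, G_x = 0, G_y = 0
E_yy = 8, F_xy = 4, G_xx = 8
By Brioschi, K is (det M1 - det M2) divided by (EG - F^2) squared.
M1 = [[-E_yy/2 + F_xy - G_xx/2, E_x/2, F_x - E_y/2], [F_y - G_x/2, E, F], [G_y/2, F, G]] = [[-4, 12, 0], [0, 5, 0], [0, 0, 1]]; det M1 = -20
M2 = [[0, E_y/2, G_x/2], [E_y/2, E, F], [G_x/2, F, G]] = [[0, -4, 0], [-4, 5, 0], [0, 0, 1]]; det M2 = -16
det M1 - det M2 = -4; K = -4 / (5)^2 = -4/25

Answer: K = -4/25


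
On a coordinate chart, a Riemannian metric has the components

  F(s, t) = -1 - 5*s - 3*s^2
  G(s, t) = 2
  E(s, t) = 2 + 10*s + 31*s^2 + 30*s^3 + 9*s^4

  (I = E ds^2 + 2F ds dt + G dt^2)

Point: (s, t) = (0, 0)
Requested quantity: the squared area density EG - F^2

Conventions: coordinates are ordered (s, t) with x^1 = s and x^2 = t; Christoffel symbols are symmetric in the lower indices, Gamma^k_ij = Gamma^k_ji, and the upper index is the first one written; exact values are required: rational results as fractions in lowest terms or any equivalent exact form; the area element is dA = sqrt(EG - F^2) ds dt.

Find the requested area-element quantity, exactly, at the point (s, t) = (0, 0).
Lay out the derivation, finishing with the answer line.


E = 2, F = -1, G = 2; EG - F^2 = 3

Answer: EG - F^2 = 3


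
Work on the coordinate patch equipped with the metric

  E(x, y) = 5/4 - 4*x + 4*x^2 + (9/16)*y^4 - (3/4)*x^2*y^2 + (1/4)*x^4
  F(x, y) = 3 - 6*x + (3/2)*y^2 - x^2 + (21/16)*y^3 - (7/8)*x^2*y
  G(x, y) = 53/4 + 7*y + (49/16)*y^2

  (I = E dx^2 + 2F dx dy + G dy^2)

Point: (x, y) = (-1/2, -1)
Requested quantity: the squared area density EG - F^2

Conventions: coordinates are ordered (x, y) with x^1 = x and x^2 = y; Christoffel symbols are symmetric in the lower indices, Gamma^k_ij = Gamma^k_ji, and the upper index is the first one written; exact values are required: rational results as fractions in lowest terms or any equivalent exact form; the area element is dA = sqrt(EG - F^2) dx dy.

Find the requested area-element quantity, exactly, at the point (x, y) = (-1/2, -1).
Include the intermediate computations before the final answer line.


E = 297/64, F = 197/32, G = 149/16; EG - F^2 = 1361/256

Answer: EG - F^2 = 1361/256


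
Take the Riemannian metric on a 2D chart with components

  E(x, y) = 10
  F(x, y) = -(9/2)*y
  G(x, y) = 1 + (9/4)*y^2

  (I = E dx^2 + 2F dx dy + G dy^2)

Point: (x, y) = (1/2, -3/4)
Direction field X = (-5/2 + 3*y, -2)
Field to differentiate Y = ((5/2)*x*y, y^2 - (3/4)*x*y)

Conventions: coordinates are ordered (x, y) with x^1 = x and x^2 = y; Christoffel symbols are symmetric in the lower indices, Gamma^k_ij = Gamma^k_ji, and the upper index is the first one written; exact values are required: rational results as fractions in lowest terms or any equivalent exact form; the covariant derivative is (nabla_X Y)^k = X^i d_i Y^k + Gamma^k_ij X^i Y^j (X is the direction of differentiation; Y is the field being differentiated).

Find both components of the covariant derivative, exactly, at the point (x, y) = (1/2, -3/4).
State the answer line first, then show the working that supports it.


Answer: (nabla_X Y)^x = 163357/23072, (nabla_X Y)^y = 61413/46144

E = 10, F = 27/8, G = 145/64 at the point
E_x = 0, E_y = 0, F_x = 0, F_y = -9/2, G_x = 0, G_y = -27/8
EG - F^2 = 721/64;  g^inv = (64/721) * [[145/64, -27/8], [-27/8, 10]]
first-kind symbols [ij,l] = (1/2)(d_i g_jl + d_j g_il - d_l g_ij): [xx,x] = E_x/2 = 0, [xx,y] = F_x - E_y/2 = 0, [xy,x] = E_y/2 = 0, [xy,y] = G_x/2 = 0, [yy,x] = F_y - G_x/2 = -9/2, [yy,y] = G_y/2 = -27/16
Gamma^x_ij = (G*[ij,x] - F*[ij,y])/(EG - F^2), Gamma^y_ij = (E*[ij,y] - F*[ij,x])/(EG - F^2)
Gamma_xxx = 0, Gamma_xxy = 0, Gamma_xyy = -288/721, Gamma_yxx = 0, Gamma_yxy = 0, Gamma_yyy = -108/721
X = (-19/4, -2), Y = (-15/16, 27/32) at the point


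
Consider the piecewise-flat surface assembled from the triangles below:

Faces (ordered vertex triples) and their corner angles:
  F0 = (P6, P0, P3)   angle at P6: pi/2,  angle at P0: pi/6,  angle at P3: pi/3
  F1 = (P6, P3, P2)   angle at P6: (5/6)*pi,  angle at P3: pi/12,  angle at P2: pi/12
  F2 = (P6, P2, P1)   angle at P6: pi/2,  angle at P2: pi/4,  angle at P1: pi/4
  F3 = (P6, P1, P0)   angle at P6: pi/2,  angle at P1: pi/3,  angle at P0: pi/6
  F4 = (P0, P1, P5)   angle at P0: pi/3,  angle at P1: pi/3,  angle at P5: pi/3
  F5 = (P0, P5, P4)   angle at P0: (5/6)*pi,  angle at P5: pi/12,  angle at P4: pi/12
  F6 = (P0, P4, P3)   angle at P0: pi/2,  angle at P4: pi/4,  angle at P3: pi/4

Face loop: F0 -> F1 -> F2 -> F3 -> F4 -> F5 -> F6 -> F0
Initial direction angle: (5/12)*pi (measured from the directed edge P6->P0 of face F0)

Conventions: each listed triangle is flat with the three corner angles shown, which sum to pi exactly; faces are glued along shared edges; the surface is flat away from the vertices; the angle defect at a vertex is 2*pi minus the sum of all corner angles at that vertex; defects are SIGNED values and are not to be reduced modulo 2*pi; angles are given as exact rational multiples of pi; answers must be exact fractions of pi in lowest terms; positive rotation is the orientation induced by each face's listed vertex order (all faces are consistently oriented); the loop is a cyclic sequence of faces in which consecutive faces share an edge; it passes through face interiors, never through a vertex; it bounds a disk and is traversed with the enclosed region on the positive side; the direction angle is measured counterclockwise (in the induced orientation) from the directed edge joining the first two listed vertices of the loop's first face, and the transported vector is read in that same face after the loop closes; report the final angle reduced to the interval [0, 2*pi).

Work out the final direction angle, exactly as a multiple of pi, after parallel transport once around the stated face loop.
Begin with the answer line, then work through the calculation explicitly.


Answer: final direction angle = pi/12

enclosed vertex P0: corner angles sum to 2*pi, defect = 2*pi - 2*pi = 0
enclosed vertex P6: corner angles sum to (7/3)*pi, defect = 2*pi - (7/3)*pi = -pi/3
by Gauss-Bonnet the loop rotates the vector by the enclosed defect sum (positive orientation, mod 2*pi)
final angle = (5/12)*pi - pi/3 = pi/12 (mod 2*pi)


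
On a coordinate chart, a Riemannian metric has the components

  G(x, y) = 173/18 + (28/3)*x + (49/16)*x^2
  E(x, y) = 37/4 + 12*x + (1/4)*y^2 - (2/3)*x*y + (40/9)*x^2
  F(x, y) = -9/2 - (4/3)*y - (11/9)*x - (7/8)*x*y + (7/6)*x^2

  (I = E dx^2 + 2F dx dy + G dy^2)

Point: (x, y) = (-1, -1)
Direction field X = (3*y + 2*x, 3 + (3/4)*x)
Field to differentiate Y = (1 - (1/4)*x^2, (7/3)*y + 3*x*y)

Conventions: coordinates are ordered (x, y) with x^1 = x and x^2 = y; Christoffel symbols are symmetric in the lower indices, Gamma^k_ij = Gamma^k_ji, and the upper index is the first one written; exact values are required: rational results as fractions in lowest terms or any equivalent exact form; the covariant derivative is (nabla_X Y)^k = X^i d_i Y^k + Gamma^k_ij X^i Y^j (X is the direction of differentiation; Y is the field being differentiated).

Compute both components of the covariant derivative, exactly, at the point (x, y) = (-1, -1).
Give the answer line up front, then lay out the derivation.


Answer: (nabla_X Y)^x = -156837/9440, (nabla_X Y)^y = 5209/590

E = 23/18, F = -119/72, G = 481/144 at the point
E_x = 34/9, E_y = 1/6, F_x = -193/72, F_y = -11/24, G_x = 77/24, G_y = 0
EG - F^2 = 295/192;  g^inv = (192/295) * [[481/144, 119/72], [119/72, 23/18]]
first-kind symbols [ij,l] = (1/2)(d_i g_jl + d_j g_il - d_l g_ij): [xx,x] = E_x/2 = 17/9, [xx,y] = F_x - E_y/2 = -199/72, [xy,x] = E_y/2 = 1/12, [xy,y] = G_x/2 = 77/48, [yy,x] = F_y - G_x/2 = -33/16, [yy,y] = G_y/2 = 0
Gamma^x_ij = (G*[ij,x] - F*[ij,y])/(EG - F^2), Gamma^y_ij = (E*[ij,y] - F*[ij,x])/(EG - F^2)
Gamma_xxx = 17/15, Gamma_xxy = 225/118, Gamma_xyy = -5291/1180, Gamma_yxx = -4/15, Gamma_yxy = 84/59, Gamma_yyy = -1309/590
X = (-5, 9/4), Y = (3/4, 2/3) at the point


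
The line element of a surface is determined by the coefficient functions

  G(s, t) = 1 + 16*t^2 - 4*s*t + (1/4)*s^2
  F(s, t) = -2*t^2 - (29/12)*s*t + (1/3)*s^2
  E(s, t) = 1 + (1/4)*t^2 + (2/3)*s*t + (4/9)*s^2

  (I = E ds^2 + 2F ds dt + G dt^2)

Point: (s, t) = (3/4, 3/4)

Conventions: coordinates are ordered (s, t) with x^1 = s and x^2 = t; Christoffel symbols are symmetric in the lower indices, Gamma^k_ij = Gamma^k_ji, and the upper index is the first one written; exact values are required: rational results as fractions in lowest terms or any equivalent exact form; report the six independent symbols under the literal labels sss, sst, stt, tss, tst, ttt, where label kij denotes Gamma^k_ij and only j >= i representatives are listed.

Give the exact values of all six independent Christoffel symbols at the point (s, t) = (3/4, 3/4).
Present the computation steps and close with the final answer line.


E = 113/64, F = -147/64, G = 505/64 at the point
E_s = 7/6, E_t = 7/8, F_s = -21/16, F_t = -77/16, G_s = -21/8, G_t = 21
EG - F^2 = 277/32;  g^inv = (32/277) * [[505/64, 147/64], [147/64, 113/64]]
first-kind symbols [ij,l] = (1/2)(d_i g_jl + d_j g_il - d_l g_ij): [ss,s] = E_s/2 = 7/12, [ss,t] = F_s - E_t/2 = -7/4, [st,s] = E_t/2 = 7/16, [st,t] = G_s/2 = -21/16, [tt,s] = F_t - G_s/2 = -7/2, [tt,t] = G_t/2 = 21/2
Gamma^s_ij = (G*[ij,s] - F*[ij,t])/(EG - F^2), Gamma^t_ij = (E*[ij,t] - F*[ij,s])/(EG - F^2)

Answer: Gamma_sss = 56/831, Gamma_sst = 14/277, Gamma_stt = -112/277, Gamma_tss = -56/277, Gamma_tst = -42/277, Gamma_ttt = 336/277


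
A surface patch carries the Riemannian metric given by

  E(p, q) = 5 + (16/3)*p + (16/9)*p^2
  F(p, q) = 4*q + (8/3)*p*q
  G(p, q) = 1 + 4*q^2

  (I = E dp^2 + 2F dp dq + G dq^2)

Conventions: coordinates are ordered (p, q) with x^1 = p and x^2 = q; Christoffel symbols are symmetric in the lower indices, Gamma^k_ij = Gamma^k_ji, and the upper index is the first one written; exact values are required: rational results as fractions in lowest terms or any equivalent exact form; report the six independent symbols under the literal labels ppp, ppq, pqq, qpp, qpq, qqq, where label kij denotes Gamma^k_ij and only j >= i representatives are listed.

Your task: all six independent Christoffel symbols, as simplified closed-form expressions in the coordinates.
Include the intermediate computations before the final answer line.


E = 5 + (16/3)*p + (16/9)*p^2; F = 4*q + (8/3)*p*q; G = 1 + 4*q^2
Gamma^k_ij = (1/2) g^{kl} (d_i g_jl + d_j g_il - d_l g_ij), with g^inv = (1/(EG-F^2)) [[G, -F], [-F, E]]
first partials: E_p = 16/3 + (32/9)*p, E_q = 0, F_p = (8/3)*q, F_q = 4 + (8/3)*p, G_p = 0, G_q = 8*q
D = EG - F^2 = 5 + (16/3)*p + 4*q^2 + (16/9)*p^2
expanded: Gamma^p_pp = (G E_p - 2F F_p + F E_q)/(2D), Gamma^p_pq = (G E_q - F G_p)/(2D), Gamma^p_qq = (2G F_q - G G_p - F G_q)/(2D), Gamma^q_pp = (2E F_p - E E_q - F E_p)/(2D), Gamma^q_pq = (E G_p - F E_q)/(2D), Gamma^q_qq = (E G_q - 2F F_q + F G_p)/(2D); substitute and cancel common factors

Answer: Gamma_ppp = (16*p + 24)/(16*p^2 + 48*p + 36*q^2 + 45), Gamma_ppq = 0, Gamma_pqq = (24*p + 36)/(16*p^2 + 48*p + 36*q^2 + 45), Gamma_qpp = 24*q/(16*p^2 + 48*p + 36*q^2 + 45), Gamma_qpq = 0, Gamma_qqq = 36*q/(16*p^2 + 48*p + 36*q^2 + 45)


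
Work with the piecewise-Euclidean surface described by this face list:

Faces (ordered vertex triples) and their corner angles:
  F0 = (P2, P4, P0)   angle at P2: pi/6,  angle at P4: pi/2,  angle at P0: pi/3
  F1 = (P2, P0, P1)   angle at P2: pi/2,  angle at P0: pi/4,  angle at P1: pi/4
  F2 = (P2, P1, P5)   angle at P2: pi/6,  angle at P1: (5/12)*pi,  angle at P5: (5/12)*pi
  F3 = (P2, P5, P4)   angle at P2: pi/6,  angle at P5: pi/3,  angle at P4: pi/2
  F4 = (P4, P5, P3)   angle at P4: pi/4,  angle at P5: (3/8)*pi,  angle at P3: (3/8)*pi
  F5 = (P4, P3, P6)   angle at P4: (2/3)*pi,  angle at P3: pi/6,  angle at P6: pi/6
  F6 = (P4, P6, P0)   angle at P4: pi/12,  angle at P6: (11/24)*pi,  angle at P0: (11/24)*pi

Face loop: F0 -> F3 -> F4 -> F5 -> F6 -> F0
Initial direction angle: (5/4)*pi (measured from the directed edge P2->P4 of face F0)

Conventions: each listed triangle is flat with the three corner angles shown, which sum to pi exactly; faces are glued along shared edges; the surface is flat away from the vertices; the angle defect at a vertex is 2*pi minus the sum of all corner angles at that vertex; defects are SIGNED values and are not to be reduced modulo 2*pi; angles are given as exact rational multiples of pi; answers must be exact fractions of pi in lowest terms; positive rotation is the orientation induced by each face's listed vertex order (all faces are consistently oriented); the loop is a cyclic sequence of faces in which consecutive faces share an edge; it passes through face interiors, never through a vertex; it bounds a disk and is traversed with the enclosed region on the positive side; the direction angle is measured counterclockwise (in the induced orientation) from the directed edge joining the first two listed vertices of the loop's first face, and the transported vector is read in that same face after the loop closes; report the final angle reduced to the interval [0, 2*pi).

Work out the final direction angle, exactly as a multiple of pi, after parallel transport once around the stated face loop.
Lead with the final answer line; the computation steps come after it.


Answer: final direction angle = (5/4)*pi

enclosed vertex P4: corner angles sum to 2*pi, defect = 2*pi - 2*pi = 0
holonomy = initial angle + sum of enclosed defects (mod 2*pi), positive in the induced orientation
final angle = (5/4)*pi + 0 = (5/4)*pi (mod 2*pi)


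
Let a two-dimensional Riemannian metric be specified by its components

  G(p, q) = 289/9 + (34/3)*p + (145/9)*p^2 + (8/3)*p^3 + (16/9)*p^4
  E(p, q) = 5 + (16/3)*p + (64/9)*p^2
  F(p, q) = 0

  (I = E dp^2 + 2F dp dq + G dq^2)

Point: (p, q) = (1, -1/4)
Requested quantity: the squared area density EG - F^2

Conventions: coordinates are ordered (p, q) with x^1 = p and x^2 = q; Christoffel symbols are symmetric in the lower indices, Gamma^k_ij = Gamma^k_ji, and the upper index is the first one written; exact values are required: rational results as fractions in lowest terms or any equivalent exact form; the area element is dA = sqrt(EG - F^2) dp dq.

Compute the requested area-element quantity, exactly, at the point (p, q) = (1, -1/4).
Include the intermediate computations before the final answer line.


E = 157/9, F = 0, G = 64; EG - F^2 = 10048/9

Answer: EG - F^2 = 10048/9


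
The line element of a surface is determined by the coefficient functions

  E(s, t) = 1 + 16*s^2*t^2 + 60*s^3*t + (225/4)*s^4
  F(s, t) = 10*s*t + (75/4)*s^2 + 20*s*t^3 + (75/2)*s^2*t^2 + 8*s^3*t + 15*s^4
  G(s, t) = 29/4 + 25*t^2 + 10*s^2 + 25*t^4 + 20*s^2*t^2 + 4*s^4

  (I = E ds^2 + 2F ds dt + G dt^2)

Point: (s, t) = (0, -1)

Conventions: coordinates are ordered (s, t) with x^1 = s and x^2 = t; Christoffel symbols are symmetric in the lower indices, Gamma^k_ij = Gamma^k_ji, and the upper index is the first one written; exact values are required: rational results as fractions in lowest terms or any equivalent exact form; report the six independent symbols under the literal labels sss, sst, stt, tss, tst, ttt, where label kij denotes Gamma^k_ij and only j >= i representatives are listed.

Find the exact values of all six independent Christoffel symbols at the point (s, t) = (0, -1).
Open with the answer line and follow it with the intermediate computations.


Answer: Gamma_sss = 0, Gamma_sst = 0, Gamma_stt = 0, Gamma_tss = -120/229, Gamma_tst = 0, Gamma_ttt = -300/229

E = 1, F = 0, G = 229/4 at the point
E_s = 0, E_t = 0, F_s = -30, F_t = 0, G_s = 0, G_t = -150
EG - F^2 = 229/4;  g^inv = (4/229) * [[229/4, 0], [0, 1]]
first-kind symbols [ij,l] = (1/2)(d_i g_jl + d_j g_il - d_l g_ij): [ss,s] = E_s/2 = 0, [ss,t] = F_s - E_t/2 = -30, [st,s] = E_t/2 = 0, [st,t] = G_s/2 = 0, [tt,s] = F_t - G_s/2 = 0, [tt,t] = G_t/2 = -75
Gamma^s_ij = (G*[ij,s] - F*[ij,t])/(EG - F^2), Gamma^t_ij = (E*[ij,t] - F*[ij,s])/(EG - F^2)


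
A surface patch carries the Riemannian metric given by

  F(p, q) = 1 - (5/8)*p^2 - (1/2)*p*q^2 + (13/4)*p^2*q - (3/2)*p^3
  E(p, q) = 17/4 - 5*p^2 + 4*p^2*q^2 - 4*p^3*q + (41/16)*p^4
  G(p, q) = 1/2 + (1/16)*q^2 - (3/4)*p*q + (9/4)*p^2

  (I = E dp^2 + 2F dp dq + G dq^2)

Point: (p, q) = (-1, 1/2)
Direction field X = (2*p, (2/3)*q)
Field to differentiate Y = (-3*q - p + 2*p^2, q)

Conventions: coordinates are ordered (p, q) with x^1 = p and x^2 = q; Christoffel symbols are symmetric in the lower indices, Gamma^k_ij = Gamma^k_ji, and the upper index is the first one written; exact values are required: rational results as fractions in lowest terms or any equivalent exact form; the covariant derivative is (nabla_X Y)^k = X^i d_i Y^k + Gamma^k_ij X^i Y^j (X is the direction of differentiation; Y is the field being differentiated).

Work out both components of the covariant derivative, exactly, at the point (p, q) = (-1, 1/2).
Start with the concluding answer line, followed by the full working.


Answer: (nabla_X Y)^p = -409343/12126, (nabla_X Y)^q = 365260/6063

E = 77/16, F = 29/8, G = 201/64 at the point
E_p = -33/4, E_q = 8, F_p = -53/8, F_q = 15/4, G_p = -39/8, G_q = 13/16
EG - F^2 = 2021/1024;  g^inv = (1024/2021) * [[201/64, -29/8], [-29/8, 77/16]]
first-kind symbols [ij,l] = (1/2)(d_i g_jl + d_j g_il - d_l g_ij): [pp,p] = E_p/2 = -33/8, [pp,q] = F_p - E_q/2 = -85/8, [pq,p] = E_q/2 = 4, [pq,q] = G_p/2 = -39/16, [qq,p] = F_q - G_p/2 = 99/16, [qq,q] = G_q/2 = 13/32
Gamma^p_ij = (G*[ij,p] - F*[ij,q])/(EG - F^2), Gamma^q_ij = (E*[ij,q] - F*[ij,p])/(EG - F^2)
Gamma_ppp = 26174/2021, Gamma_ppq = 21912/2021, Gamma_pqq = 18391/2021, Gamma_qpp = -37048/2021, Gamma_qpq = -26860/2021, Gamma_qqq = -20966/2021
X = (-2, 1/3), Y = (3/2, 1/2) at the point


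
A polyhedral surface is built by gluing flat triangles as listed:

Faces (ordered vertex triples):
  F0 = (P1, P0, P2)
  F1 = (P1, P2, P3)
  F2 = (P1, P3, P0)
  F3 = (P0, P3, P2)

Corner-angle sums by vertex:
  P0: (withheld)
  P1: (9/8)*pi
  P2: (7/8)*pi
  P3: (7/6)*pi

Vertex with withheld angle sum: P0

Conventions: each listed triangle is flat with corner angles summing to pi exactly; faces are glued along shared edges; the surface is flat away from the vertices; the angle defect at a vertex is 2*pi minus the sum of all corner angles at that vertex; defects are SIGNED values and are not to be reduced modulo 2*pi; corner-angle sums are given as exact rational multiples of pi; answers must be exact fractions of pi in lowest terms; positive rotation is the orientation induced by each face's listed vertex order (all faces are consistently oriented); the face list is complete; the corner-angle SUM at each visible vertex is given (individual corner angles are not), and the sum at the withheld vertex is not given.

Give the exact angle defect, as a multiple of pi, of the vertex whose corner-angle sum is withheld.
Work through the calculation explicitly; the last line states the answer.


V = 4, E = 6, F = 4; chi = V - E + F = 2
Gauss-Bonnet: total defect = 2*pi*chi = 4*pi; visible defects sum to (17/6)*pi

Answer: defect(P0) = (7/6)*pi
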